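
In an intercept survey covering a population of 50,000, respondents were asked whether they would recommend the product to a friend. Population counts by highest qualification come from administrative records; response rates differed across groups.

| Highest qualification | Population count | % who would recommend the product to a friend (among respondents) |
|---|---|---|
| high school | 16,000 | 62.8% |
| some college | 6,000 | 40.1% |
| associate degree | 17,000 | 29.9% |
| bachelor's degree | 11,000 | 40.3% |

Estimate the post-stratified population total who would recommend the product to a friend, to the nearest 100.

Each cell contributes its population count × the respondent rate:
  high school: 16,000 × 62.8% = 10,048
  some college: 6,000 × 40.1% = 2406
  associate degree: 17,000 × 29.9% = 5083
  bachelor's degree: 11,000 × 40.3% = 4433
Estimated total = 21,970 → 22,000.

22,000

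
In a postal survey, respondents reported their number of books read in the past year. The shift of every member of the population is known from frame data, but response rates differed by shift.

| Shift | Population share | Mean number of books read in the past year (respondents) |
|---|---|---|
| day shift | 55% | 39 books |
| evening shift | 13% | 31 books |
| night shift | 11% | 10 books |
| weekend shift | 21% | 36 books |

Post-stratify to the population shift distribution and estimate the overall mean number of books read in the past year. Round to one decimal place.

34.1

Post-stratification weights by population share, not respondent share:
  day shift: 0.55 × 39 = 21.45
  evening shift: 0.13 × 31 = 4.03
  night shift: 0.11 × 10 = 1.1
  weekend shift: 0.21 × 36 = 7.56
Post-stratified estimate = 34.14 → 34.1.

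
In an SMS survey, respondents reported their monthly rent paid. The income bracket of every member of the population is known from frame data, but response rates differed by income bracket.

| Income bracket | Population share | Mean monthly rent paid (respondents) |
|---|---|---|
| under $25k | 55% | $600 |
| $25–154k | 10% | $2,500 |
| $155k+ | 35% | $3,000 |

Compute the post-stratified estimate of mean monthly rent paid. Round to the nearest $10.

$1,630

Post-stratification weights by population share, not respondent share:
  under $25k: 0.55 × 600 = 330
  $25–154k: 0.1 × 2500 = 250
  $155k+: 0.35 × 3000 = 1050
Post-stratified estimate = 1630 → $1,630.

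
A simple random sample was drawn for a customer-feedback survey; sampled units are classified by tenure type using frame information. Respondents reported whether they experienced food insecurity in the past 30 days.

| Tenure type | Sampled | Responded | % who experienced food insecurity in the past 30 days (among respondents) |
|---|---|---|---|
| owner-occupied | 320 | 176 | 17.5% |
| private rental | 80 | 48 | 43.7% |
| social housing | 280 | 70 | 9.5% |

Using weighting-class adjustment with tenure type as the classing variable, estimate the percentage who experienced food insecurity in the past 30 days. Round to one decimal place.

Class response rates: owner-occupied 176/320 = 55%, private rental 48/80 = 60%, social housing 70/280 = 25%.
With weight = n_sampled/n_responded per class, the weighted class total is n_sampled:
  owner-occupied: 320 × 17.5 = 5600
  private rental: 80 × 43.7 = 3496
  social housing: 280 × 9.5 = 2660
Adjusted estimate = 11,756 / 680 = 17.2882 → 17.3%.

17.3%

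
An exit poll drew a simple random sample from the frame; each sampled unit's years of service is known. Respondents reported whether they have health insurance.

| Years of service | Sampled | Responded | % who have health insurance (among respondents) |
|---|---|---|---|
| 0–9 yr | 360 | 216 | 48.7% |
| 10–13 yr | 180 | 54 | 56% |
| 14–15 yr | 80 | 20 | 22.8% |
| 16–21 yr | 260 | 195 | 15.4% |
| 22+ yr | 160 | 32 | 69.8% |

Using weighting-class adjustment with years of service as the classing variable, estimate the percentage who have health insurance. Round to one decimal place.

Class response rates: 0–9 yr 216/360 = 60%, 10–13 yr 54/180 = 30%, 14–15 yr 20/80 = 25%, 16–21 yr 195/260 = 75%, 22+ yr 32/160 = 20%.
Inverse-response-rate weighting restores each class to its sampled count, so class totals weight by n_sampled:
  0–9 yr: 360 × 48.7 = 17,532
  10–13 yr: 180 × 56 = 10,080
  14–15 yr: 80 × 22.8 = 1824
  16–21 yr: 260 × 15.4 = 4004
  22+ yr: 160 × 69.8 = 11,168
Adjusted estimate = 44,608 / 1,040 = 42.8923 → 42.9%.

42.9%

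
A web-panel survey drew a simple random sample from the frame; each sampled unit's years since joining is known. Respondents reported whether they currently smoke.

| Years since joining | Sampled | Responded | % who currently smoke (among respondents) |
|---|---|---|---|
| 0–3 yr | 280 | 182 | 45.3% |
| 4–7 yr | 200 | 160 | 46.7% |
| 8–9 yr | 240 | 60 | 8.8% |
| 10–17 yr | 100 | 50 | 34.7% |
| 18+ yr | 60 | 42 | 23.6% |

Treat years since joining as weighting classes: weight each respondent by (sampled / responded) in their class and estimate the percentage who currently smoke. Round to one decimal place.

Response rates by class: 0–3 yr 182/280 = 65%, 4–7 yr 160/200 = 80%, 8–9 yr 60/240 = 25%, 10–17 yr 50/100 = 50%, 18+ yr 42/60 = 70%.
Weighting each respondent by the inverse class response rate inflates each class back to its sampled size, so the class weight is n_sampled:
  0–3 yr: 280 × 45.3 = 12,684
  4–7 yr: 200 × 46.7 = 9340
  8–9 yr: 240 × 8.8 = 2112
  10–17 yr: 100 × 34.7 = 3470
  18+ yr: 60 × 23.6 = 1416
Adjusted estimate = 29,022 / 880 = 32.9795 → 33.0%.

33.0%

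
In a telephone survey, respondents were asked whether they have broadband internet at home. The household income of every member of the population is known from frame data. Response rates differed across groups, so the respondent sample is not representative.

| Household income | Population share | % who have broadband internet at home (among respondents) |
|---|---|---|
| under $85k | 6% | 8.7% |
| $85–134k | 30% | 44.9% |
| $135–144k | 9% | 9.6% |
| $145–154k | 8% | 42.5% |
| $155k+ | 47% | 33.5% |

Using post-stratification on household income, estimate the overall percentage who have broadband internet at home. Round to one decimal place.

Each cell contributes population-share × respondent value:
  under $85k: 0.06 × 8.7 = 0.522
  $85–134k: 0.3 × 44.9 = 13.47
  $135–144k: 0.09 × 9.6 = 0.864
  $145–154k: 0.08 × 42.5 = 3.4
  $155k+: 0.47 × 33.5 = 15.745
Post-stratified estimate = 34.001 → 34.0%.

34.0%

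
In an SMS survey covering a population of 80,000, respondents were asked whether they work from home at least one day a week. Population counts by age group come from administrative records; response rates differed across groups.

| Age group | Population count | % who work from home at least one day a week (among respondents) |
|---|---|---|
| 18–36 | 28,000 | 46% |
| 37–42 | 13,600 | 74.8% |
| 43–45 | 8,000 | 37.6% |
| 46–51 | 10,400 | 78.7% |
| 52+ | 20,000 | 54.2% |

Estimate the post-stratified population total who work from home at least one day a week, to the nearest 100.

Apply each group's respondent rate to its population count:
  18–36: 28,000 × 46% = 12,880
  37–42: 13,600 × 74.8% = 10172.8
  43–45: 8,000 × 37.6% = 3008
  46–51: 10,400 × 78.7% = 8184.8
  52+: 20,000 × 54.2% = 10,840
Estimated total = 45085.6 → 45,100.

45,100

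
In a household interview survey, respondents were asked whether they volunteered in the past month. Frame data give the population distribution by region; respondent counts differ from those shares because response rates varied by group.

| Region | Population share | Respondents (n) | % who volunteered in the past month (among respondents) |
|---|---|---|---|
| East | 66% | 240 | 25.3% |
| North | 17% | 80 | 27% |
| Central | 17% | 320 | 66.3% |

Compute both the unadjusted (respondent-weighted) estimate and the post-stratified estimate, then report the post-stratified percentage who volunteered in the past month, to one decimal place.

Without adjustment, the pooled respondent share is:
  (240/640)×25.3 + (80/640)×27 + (320/640)×66.3 = 46.0125%
Post-stratified estimate weights by population shares:
  0.66×25.3 + 0.17×27 + 0.17×66.3 = 32.559%

32.6%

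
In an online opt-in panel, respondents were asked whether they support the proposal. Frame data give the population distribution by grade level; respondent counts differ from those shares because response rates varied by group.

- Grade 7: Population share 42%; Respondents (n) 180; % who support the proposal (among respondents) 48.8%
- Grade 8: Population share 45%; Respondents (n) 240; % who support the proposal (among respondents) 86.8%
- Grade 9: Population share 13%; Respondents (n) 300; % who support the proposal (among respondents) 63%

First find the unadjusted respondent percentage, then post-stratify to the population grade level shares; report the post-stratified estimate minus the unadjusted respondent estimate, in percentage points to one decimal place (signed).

+0.4 percentage points

Naive respondent-only estimate (weights = respondent counts):
  (180/720)×48.8 + (240/720)×86.8 + (300/720)×63 = 67.3833%
Reweighting by population grade level shares:
  0.42×48.8 + 0.45×86.8 + 0.13×63 = 67.746%
Difference = 67.746 − 67.3833 = 0.3627 pp.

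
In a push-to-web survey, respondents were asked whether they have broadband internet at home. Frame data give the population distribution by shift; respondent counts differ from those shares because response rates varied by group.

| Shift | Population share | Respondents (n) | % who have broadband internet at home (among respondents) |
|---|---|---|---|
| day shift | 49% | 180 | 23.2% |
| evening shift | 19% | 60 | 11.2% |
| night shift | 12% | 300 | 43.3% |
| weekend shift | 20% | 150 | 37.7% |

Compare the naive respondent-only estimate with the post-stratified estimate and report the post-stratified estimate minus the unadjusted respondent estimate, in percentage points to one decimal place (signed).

Without adjustment, the pooled respondent share is:
  (180/690)×23.2 + (60/690)×11.2 + (300/690)×43.3 + (150/690)×37.7 = 34.0478%
Post-stratified estimate weights by population shares:
  0.49×23.2 + 0.19×11.2 + 0.12×43.3 + 0.2×37.7 = 26.232%
Difference = 26.232 − 34.0478 = -7.8158 pp.

-7.8 percentage points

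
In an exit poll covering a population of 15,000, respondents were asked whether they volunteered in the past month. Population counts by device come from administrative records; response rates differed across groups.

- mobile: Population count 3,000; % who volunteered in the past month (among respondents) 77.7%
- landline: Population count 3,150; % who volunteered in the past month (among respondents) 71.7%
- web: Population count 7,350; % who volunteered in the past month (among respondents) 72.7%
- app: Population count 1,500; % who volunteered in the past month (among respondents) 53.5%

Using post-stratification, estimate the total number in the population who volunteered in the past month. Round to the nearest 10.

Each cell contributes its population count × the respondent rate:
  mobile: 3,000 × 77.7% = 2331
  landline: 3,150 × 71.7% = 2258.55
  web: 7,350 × 72.7% = 5343.45
  app: 1,500 × 53.5% = 802.5
Estimated total = 10735.5 → 10,740.

10,740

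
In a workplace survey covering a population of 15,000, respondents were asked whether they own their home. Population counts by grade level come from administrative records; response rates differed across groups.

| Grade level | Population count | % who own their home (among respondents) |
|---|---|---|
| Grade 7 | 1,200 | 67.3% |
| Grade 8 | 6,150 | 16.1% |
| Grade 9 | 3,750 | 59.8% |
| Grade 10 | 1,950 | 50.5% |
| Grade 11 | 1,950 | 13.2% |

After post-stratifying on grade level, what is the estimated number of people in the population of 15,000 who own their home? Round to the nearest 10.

Each cell contributes its population count × the respondent rate:
  Grade 7: 1,200 × 67.3% = 807.6
  Grade 8: 6,150 × 16.1% = 990.15
  Grade 9: 3,750 × 59.8% = 2242.5
  Grade 10: 1,950 × 50.5% = 984.75
  Grade 11: 1,950 × 13.2% = 257.4
Estimated total = 5282.4 → 5,280.

5,280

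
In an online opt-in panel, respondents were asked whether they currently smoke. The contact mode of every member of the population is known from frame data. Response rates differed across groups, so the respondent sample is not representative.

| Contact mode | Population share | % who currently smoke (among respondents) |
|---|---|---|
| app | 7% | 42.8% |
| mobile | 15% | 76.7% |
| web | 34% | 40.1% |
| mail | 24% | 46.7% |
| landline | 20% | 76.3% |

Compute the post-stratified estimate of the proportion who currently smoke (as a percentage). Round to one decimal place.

Weight each group's respondent value by its population share:
  app: 0.07 × 42.8 = 2.996
  mobile: 0.15 × 76.7 = 11.505
  web: 0.34 × 40.1 = 13.634
  mail: 0.24 × 46.7 = 11.208
  landline: 0.2 × 76.3 = 15.26
Post-stratified estimate = 54.603 → 54.6%.

54.6%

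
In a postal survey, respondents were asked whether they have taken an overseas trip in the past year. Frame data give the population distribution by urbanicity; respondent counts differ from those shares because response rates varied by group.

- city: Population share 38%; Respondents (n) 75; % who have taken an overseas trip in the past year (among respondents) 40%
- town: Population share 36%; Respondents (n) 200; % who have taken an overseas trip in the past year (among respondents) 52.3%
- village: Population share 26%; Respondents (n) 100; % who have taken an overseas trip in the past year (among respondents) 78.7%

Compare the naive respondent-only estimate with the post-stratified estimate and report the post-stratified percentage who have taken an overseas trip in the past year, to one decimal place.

Unadjusted (pooled respondent) estimate weights by respondent counts:
  (75/375)×40 + (200/375)×52.3 + (100/375)×78.7 = 56.88%
Reweighting by population urbanicity shares:
  0.38×40 + 0.36×52.3 + 0.26×78.7 = 54.49%

54.5%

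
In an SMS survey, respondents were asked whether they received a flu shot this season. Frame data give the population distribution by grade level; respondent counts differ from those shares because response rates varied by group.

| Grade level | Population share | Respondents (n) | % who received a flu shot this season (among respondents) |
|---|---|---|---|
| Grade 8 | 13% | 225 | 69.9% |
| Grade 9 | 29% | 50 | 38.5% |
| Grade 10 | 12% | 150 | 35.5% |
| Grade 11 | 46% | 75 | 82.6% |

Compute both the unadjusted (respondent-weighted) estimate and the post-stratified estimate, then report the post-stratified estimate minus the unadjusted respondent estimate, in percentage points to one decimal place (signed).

Naive respondent-only estimate (weights = respondent counts):
  (225/500)×69.9 + (50/500)×38.5 + (150/500)×35.5 + (75/500)×82.6 = 58.345%
Reweighting by population grade level shares:
  0.13×69.9 + 0.29×38.5 + 0.12×35.5 + 0.46×82.6 = 62.508%
Difference = 62.508 − 58.345 = 4.163 pp.

+4.2 percentage points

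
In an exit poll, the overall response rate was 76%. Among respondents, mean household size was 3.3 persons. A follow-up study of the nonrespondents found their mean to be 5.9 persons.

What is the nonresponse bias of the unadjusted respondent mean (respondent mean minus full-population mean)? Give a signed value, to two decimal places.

Nonresponse fraction = 1 − 0.76 = 0.24.
Bias = (nonresponse fraction) × (respondent mean − nonrespondent mean)
     = 0.24 × (3.3 − 5.9) = 0.24 × -2.6 = -0.624.

-0.62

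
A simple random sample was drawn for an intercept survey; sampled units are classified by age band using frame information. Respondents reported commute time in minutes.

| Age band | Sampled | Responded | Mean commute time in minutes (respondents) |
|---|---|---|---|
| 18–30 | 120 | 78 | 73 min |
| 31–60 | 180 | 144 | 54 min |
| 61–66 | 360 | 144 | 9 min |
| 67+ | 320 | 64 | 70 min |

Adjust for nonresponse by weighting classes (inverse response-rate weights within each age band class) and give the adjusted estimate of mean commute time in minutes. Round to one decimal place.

45.0

Class response rates: 18–30 78/120 = 65%, 31–60 144/180 = 80%, 61–66 144/360 = 40%, 67+ 64/320 = 20%.
Each respondent's weight = sampled/responded in their class; summing within a class gives n_sampled, so:
  18–30: 120 × 73 = 8760
  31–60: 180 × 54 = 9720
  61–66: 360 × 9 = 3240
  67+: 320 × 70 = 22,400
Adjusted estimate = 44,120 / 980 = 45.0204 → 45.0.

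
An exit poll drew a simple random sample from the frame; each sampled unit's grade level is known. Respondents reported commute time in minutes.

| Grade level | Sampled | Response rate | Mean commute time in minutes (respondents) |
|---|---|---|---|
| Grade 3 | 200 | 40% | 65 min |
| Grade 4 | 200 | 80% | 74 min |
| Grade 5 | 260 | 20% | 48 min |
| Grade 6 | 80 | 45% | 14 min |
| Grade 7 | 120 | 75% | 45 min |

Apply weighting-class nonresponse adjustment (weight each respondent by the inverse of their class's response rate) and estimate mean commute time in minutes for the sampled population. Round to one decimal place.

54.4

Each respondent's weight = sampled/responded in their class; summing within a class gives n_sampled, so:
  Grade 3: 200 × 65 = 13,000
  Grade 4: 200 × 74 = 14,800
  Grade 5: 260 × 48 = 12,480
  Grade 6: 80 × 14 = 1120
  Grade 7: 120 × 45 = 5400
Adjusted estimate = 46,800 / 860 = 54.4186 → 54.4.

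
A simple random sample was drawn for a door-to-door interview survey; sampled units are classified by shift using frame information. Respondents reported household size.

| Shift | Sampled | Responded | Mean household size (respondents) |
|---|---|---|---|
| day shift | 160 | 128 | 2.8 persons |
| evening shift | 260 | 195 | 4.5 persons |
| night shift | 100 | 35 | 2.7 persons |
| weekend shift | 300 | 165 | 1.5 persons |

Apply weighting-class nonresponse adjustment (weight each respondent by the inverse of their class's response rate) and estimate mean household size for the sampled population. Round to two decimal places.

Class response rates: day shift 128/160 = 80%, evening shift 195/260 = 75%, night shift 35/100 = 35%, weekend shift 165/300 = 55%.
Inverse-response-rate weighting restores each class to its sampled count, so class totals weight by n_sampled:
  day shift: 160 × 2.8 = 448
  evening shift: 260 × 4.5 = 1170
  night shift: 100 × 2.7 = 270
  weekend shift: 300 × 1.5 = 450
Adjusted estimate = 2338 / 820 = 2.85122 → 2.85.

2.85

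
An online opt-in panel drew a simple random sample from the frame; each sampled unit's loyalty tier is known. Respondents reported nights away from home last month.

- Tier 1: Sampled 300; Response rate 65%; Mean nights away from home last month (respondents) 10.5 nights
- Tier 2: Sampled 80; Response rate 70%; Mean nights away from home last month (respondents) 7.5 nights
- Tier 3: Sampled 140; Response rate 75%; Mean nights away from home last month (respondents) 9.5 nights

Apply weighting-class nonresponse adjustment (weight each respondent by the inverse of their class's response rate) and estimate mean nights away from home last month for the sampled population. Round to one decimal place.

9.8

Inverse-response-rate weighting restores each class to its sampled count, so class totals weight by n_sampled:
  Tier 1: 300 × 10.5 = 3150
  Tier 2: 80 × 7.5 = 600
  Tier 3: 140 × 9.5 = 1330
Adjusted estimate = 5080 / 520 = 9.76923 → 9.8.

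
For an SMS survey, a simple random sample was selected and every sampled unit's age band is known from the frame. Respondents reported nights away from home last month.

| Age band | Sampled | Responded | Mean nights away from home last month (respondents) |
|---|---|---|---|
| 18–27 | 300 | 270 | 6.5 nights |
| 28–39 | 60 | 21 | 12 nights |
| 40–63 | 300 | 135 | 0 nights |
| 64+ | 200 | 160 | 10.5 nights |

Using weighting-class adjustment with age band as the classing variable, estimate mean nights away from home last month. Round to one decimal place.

5.5

Response rates by class: 18–27 270/300 = 90%, 28–39 21/60 = 35%, 40–63 135/300 = 45%, 64+ 160/200 = 80%.
Each respondent's weight = sampled/responded in their class; summing within a class gives n_sampled, so:
  18–27: 300 × 6.5 = 1950
  28–39: 60 × 12 = 720
  40–63: 300 × 0 = 0
  64+: 200 × 10.5 = 2100
Adjusted estimate = 4770 / 860 = 5.54651 → 5.5.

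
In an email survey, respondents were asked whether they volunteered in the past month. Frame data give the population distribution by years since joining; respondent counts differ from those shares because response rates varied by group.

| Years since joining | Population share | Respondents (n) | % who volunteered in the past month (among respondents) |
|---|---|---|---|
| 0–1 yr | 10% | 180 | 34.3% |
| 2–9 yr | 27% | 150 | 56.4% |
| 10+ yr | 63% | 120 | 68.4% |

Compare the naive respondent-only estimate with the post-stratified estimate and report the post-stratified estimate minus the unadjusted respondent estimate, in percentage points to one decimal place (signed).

Unadjusted (pooled respondent) estimate weights by respondent counts:
  (180/450)×34.3 + (150/450)×56.4 + (120/450)×68.4 = 50.76%
Post-stratifying to population shares instead:
  0.1×34.3 + 0.27×56.4 + 0.63×68.4 = 61.75%
Difference = 61.75 − 50.76 = 10.99 pp.

+11.0 percentage points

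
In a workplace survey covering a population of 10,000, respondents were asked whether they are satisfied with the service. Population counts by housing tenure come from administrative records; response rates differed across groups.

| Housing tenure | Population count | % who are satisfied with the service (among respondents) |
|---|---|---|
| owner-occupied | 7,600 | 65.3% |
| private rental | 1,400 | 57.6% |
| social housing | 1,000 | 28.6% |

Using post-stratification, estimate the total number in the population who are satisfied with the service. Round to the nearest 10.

Each cell contributes its population count × the respondent rate:
  owner-occupied: 7,600 × 65.3% = 4962.8
  private rental: 1,400 × 57.6% = 806.4
  social housing: 1,000 × 28.6% = 286
Estimated total = 6055.2 → 6,060.

6,060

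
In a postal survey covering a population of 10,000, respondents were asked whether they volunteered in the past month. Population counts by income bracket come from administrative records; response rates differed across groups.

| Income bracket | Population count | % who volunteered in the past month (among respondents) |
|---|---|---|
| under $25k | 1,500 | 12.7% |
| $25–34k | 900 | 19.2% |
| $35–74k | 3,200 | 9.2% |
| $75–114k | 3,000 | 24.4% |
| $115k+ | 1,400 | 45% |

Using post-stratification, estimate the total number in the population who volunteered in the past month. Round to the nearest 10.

Estimated count per cell = population count × respondent percentage:
  under $25k: 1,500 × 12.7% = 190.5
  $25–34k: 900 × 19.2% = 172.8
  $35–74k: 3,200 × 9.2% = 294.4
  $75–114k: 3,000 × 24.4% = 732
  $115k+: 1,400 × 45% = 630
Estimated total = 2019.7 → 2,020.

2,020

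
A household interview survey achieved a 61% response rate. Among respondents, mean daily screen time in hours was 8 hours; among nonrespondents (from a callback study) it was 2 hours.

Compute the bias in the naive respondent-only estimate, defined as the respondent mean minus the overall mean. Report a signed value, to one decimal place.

+2.3

Nonresponse fraction = 1 − 0.61 = 0.39.
Bias = (nonresponse fraction) × (respondent mean − nonrespondent mean)
     = 0.39 × (8 − 2) = 0.39 × 6 = 2.34.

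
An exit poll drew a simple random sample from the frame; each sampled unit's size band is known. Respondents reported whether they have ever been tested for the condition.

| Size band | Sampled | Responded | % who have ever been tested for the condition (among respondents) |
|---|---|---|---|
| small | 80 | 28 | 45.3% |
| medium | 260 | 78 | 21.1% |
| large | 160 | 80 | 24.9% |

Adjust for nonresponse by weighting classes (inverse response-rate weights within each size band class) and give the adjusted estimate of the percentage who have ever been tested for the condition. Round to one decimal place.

26.2%

Response rates by class: small 28/80 = 35%, medium 78/260 = 30%, large 80/160 = 50%.
Weighting each respondent by the inverse class response rate inflates each class back to its sampled size, so the class weight is n_sampled:
  small: 80 × 45.3 = 3624
  medium: 260 × 21.1 = 5486
  large: 160 × 24.9 = 3984
Adjusted estimate = 13,094 / 500 = 26.188 → 26.2%.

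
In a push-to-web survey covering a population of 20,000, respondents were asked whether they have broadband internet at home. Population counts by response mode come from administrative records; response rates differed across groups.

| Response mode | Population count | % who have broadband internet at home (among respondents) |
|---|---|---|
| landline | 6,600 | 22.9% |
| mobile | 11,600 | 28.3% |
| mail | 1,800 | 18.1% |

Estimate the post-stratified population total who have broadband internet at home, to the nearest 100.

Estimated count per cell = population count × respondent percentage:
  landline: 6,600 × 22.9% = 1511.4
  mobile: 11,600 × 28.3% = 3282.8
  mail: 1,800 × 18.1% = 325.8
Estimated total = 5120 → 5,100.

5,100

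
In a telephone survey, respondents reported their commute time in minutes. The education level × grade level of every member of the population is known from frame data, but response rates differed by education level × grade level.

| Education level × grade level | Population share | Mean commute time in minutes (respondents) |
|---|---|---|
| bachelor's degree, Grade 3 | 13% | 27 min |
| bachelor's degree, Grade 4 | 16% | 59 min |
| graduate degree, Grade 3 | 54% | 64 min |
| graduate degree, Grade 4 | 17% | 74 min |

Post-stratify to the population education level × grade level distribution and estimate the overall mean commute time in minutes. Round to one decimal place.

60.1

Post-stratification weights by population share, not respondent share:
  bachelor's degree, Grade 3: 0.13 × 27 = 3.51
  bachelor's degree, Grade 4: 0.16 × 59 = 9.44
  graduate degree, Grade 3: 0.54 × 64 = 34.56
  graduate degree, Grade 4: 0.17 × 74 = 12.58
Post-stratified estimate = 60.09 → 60.1.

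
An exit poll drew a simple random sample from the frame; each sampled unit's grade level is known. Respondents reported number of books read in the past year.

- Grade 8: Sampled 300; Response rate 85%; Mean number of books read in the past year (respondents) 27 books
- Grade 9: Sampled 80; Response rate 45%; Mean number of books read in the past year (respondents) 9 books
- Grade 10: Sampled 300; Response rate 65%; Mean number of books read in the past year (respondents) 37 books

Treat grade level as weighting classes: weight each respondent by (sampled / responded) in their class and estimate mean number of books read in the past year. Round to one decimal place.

29.3

Inverse-response-rate weighting restores each class to its sampled count, so class totals weight by n_sampled:
  Grade 8: 300 × 27 = 8100
  Grade 9: 80 × 9 = 720
  Grade 10: 300 × 37 = 11,100
Adjusted estimate = 19,920 / 680 = 29.2941 → 29.3.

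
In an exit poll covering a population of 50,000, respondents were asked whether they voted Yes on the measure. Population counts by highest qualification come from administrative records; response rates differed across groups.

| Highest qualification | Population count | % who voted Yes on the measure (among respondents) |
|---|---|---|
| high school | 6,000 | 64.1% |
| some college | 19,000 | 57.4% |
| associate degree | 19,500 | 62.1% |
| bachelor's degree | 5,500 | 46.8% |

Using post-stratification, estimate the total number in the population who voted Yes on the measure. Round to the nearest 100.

29,400

Apply each group's respondent rate to its population count:
  high school: 6,000 × 64.1% = 3846
  some college: 19,000 × 57.4% = 10,906
  associate degree: 19,500 × 62.1% = 12109.5
  bachelor's degree: 5,500 × 46.8% = 2574
Estimated total = 29435.5 → 29,400.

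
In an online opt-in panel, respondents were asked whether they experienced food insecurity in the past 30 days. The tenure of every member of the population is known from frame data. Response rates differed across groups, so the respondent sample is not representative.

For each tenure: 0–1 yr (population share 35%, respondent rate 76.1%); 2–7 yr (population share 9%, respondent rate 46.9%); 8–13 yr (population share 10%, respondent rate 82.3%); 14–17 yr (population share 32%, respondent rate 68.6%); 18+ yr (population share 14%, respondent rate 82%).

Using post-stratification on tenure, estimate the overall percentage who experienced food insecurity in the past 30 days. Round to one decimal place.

Weight each group's respondent value by its population share:
  0–1 yr: 0.35 × 76.1 = 26.635
  2–7 yr: 0.09 × 46.9 = 4.221
  8–13 yr: 0.1 × 82.3 = 8.23
  14–17 yr: 0.32 × 68.6 = 21.952
  18+ yr: 0.14 × 82 = 11.48
Post-stratified estimate = 72.518 → 72.5%.

72.5%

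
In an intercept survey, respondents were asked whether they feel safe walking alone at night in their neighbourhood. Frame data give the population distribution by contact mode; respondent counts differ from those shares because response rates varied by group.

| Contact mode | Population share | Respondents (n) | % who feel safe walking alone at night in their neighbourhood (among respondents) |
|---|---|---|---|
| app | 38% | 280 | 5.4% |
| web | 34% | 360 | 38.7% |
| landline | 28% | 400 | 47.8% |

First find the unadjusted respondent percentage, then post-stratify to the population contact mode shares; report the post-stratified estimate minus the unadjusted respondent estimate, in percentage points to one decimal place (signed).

Unadjusted (pooled respondent) estimate weights by respondent counts:
  (280/1040)×5.4 + (360/1040)×38.7 + (400/1040)×47.8 = 33.2346%
Reweighting by population contact mode shares:
  0.38×5.4 + 0.34×38.7 + 0.28×47.8 = 28.594%
Difference = 28.594 − 33.2346 = -4.6406 pp.

-4.6 percentage points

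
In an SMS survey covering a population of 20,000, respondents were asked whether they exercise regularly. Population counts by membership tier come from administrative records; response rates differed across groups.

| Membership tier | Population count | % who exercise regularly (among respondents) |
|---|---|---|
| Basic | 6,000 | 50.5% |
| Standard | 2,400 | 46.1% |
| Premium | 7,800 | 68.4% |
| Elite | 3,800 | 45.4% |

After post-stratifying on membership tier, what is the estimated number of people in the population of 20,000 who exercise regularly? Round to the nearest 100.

11,200

Apply each group's respondent rate to its population count:
  Basic: 6,000 × 50.5% = 3030
  Standard: 2,400 × 46.1% = 1106.4
  Premium: 7,800 × 68.4% = 5335.2
  Elite: 3,800 × 45.4% = 1725.2
Estimated total = 11196.8 → 11,200.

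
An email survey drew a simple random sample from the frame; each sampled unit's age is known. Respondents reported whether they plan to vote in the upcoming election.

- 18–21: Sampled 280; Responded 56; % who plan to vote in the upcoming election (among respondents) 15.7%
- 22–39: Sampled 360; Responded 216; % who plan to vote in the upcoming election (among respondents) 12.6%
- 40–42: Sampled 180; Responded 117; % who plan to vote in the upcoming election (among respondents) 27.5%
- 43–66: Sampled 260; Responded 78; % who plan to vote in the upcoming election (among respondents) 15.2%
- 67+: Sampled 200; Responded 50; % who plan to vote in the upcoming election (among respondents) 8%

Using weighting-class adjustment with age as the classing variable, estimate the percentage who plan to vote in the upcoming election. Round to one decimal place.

15.2%

Response rates by class: 18–21 56/280 = 20%, 22–39 216/360 = 60%, 40–42 117/180 = 65%, 43–66 78/260 = 30%, 67+ 50/200 = 25%.
Each respondent's weight = sampled/responded in their class; summing within a class gives n_sampled, so:
  18–21: 280 × 15.7 = 4396
  22–39: 360 × 12.6 = 4536
  40–42: 180 × 27.5 = 4950
  43–66: 260 × 15.2 = 3952
  67+: 200 × 8 = 1600
Adjusted estimate = 19,434 / 1,280 = 15.1828 → 15.2%.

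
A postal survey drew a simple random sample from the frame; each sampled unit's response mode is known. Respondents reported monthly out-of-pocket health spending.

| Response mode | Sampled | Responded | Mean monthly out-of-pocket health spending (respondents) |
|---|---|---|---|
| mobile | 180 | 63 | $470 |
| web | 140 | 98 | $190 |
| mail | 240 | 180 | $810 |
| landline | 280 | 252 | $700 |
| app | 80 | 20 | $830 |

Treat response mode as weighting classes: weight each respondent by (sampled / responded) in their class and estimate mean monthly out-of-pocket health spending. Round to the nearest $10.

$620

Response rates by class: mobile 63/180 = 35%, web 98/140 = 70%, mail 180/240 = 75%, landline 252/280 = 90%, app 20/80 = 25%.
Each respondent's weight = sampled/responded in their class; summing within a class gives n_sampled, so:
  mobile: 180 × 470 = 84,600
  web: 140 × 190 = 26,600
  mail: 240 × 810 = 194,400
  landline: 280 × 700 = 196,000
  app: 80 × 830 = 66,400
Adjusted estimate = 568,000 / 920 = 617.391 → $620.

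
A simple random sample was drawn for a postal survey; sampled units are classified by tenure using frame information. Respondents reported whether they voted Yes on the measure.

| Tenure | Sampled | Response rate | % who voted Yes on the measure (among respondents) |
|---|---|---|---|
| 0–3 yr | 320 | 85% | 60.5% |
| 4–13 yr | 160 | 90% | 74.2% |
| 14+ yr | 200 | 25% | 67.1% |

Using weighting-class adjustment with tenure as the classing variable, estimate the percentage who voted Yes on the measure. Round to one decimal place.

65.7%

With weight = n_sampled/n_responded per class, the weighted class total is n_sampled:
  0–3 yr: 320 × 60.5 = 19,360
  4–13 yr: 160 × 74.2 = 11,872
  14+ yr: 200 × 67.1 = 13420
Adjusted estimate = 44,652 / 680 = 65.6647 → 65.7%.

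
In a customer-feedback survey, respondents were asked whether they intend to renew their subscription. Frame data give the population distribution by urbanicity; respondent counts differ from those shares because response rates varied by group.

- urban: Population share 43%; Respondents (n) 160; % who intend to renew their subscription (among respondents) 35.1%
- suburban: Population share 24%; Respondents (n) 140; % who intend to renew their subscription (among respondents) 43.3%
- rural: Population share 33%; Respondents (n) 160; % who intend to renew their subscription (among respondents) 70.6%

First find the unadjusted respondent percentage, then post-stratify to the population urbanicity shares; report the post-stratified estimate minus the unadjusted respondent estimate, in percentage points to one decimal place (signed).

-1.2 percentage points

Without adjustment, the pooled respondent share is:
  (160/460)×35.1 + (140/460)×43.3 + (160/460)×70.6 = 49.9435%
Reweighting by population urbanicity shares:
  0.43×35.1 + 0.24×43.3 + 0.33×70.6 = 48.783%
Difference = 48.783 − 49.9435 = -1.1605 pp.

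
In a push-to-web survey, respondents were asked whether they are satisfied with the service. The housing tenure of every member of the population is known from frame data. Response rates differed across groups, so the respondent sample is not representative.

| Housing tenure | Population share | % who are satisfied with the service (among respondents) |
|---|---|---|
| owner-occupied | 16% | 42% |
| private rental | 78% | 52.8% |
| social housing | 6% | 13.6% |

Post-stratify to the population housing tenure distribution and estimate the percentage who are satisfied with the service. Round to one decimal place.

Post-stratification weights by population share, not respondent share:
  owner-occupied: 0.16 × 42 = 6.72
  private rental: 0.78 × 52.8 = 41.184
  social housing: 0.06 × 13.6 = 0.816
Post-stratified estimate = 48.72 → 48.7%.

48.7%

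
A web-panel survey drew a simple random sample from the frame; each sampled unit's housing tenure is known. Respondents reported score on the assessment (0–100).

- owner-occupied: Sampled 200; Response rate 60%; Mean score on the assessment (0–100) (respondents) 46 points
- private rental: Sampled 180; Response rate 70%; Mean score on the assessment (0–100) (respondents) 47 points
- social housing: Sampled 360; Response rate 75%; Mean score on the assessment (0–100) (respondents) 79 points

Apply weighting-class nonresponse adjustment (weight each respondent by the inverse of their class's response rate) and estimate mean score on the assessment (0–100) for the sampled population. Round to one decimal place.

62.3

With weight = n_sampled/n_responded per class, the weighted class total is n_sampled:
  owner-occupied: 200 × 46 = 9200
  private rental: 180 × 47 = 8460
  social housing: 360 × 79 = 28,440
Adjusted estimate = 46,100 / 740 = 62.2973 → 62.3.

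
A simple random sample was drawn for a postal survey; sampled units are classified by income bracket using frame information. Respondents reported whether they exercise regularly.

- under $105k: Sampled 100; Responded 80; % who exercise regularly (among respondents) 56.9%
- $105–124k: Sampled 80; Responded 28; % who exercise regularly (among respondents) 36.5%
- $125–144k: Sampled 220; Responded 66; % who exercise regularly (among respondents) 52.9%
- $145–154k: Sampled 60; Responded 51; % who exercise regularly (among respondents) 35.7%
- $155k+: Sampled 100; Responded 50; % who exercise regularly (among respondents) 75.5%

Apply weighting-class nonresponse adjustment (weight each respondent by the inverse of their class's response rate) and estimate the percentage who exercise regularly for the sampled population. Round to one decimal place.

Response rates by class: under $105k 80/100 = 80%, $105–124k 28/80 = 35%, $125–144k 66/220 = 30%, $145–154k 51/60 = 85%, $155k+ 50/100 = 50%.
Weighting each respondent by the inverse class response rate inflates each class back to its sampled size, so the class weight is n_sampled:
  under $105k: 100 × 56.9 = 5690
  $105–124k: 80 × 36.5 = 2920
  $125–144k: 220 × 52.9 = 11,638
  $145–154k: 60 × 35.7 = 2142
  $155k+: 100 × 75.5 = 7550
Adjusted estimate = 29,940 / 560 = 53.4643 → 53.5%.

53.5%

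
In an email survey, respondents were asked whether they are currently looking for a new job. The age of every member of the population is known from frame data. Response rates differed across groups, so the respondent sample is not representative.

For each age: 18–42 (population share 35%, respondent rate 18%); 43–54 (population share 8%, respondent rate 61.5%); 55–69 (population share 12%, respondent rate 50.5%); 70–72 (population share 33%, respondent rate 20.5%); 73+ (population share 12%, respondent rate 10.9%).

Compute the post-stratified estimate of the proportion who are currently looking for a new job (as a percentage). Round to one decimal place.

25.4%

Reweight to the known age distribution:
  18–42: 0.35 × 18 = 6.3
  43–54: 0.08 × 61.5 = 4.92
  55–69: 0.12 × 50.5 = 6.06
  70–72: 0.33 × 20.5 = 6.765
  73+: 0.12 × 10.9 = 1.308
Post-stratified estimate = 25.353 → 25.4%.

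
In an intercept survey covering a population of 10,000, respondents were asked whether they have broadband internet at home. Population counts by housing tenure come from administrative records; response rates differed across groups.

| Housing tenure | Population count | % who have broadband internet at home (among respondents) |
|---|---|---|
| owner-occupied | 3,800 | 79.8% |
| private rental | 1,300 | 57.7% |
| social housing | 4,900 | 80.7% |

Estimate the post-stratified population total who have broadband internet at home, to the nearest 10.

Each cell contributes its population count × the respondent rate:
  owner-occupied: 3,800 × 79.8% = 3032.4
  private rental: 1,300 × 57.7% = 750.1
  social housing: 4,900 × 80.7% = 3954.3
Estimated total = 7736.8 → 7,740.

7,740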